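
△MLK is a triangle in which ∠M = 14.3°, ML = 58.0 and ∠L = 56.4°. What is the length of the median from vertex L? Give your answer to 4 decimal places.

The third angle is ∠K = 180° − ∠M − ∠L = 109.30°.
Law of sines: LK = ML·sin M/sin K ≈ 15.179.
Law of sines: KM = ML·sin L/sin K ≈ 51.186.
Median from L: ½√(2·ML² + 2·LK² − KM²) ≈ 33.796.

33.7964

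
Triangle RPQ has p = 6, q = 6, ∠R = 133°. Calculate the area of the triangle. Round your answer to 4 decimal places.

Area = ½·p·q·sin R ≈ 13.164.

13.1644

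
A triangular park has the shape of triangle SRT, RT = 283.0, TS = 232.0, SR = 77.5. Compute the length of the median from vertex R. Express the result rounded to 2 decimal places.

Median from R: ½√(2·SR² + 2·RT² − TS²) ≈ 172.02.

m_R ≈ 172.02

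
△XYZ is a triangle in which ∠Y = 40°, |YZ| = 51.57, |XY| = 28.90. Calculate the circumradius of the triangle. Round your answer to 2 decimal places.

By the law of cosines, |ZX|² = |XY|² + |YZ|² − 2·|XY|·|YZ|·cos Y = 1211.3, so |ZX| ≈ 34.804.
Area = ½·|XY|·|YZ|·sin Y ≈ 479.
Circumradius = |ZX|/(2 sin Y) ≈ 27.072.

27.07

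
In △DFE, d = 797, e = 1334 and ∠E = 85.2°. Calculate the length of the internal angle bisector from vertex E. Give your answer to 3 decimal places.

690.184

Law of sines: sin D = d·sin E/e ≈ 0.59536.
Since e ≥ d, only the acute value applies: ∠D ≈ 36.54°.
Then ∠F = 180° − ∠E − ∠D ≈ 58.26°.
Law of sines gives f = e·sin F/sin E ≈ 1138.5.
The bisector from E has length 2·d·f·cos(∠E/2)/(d+f) ≈ 690.18.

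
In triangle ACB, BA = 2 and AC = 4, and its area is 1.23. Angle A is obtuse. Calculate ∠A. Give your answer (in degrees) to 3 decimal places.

From area = ½·BA·AC·sin A, we get sin A = 2·area/(BA·AC) ≈ 0.30750.
Taking the obtuse solution, ∠A ≈ 162.09°.

∠A ≈ 162.091°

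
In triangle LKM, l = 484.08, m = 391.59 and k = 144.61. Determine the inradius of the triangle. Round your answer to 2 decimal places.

r ≈ 47.05

Semiperimeter s = (484.08 + 144.61 + 391.59)/2 = 510.14.
Heron's formula: area = √(510.14·26.06·365.53·118.55) ≈ 24002.
Inradius = area/s = 24002/510.14 ≈ 47.049.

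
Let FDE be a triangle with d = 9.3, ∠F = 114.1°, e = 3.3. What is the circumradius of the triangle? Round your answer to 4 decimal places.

By the law of cosines, f² = d² + e² − 2·d·e·cos F = 122.44, so f ≈ 11.065.
Area = ½·d·e·sin F ≈ 14.007.
Circumradius = f/(2 sin F) ≈ 6.061.

6.0610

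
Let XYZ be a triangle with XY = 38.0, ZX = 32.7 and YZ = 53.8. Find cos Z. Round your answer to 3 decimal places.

By the law of cosines, cos Z = (YZ² + ZX² − XY²) / (2·YZ·ZX) ≈ 0.71613, so ∠Z ≈ 44.26°.

0.716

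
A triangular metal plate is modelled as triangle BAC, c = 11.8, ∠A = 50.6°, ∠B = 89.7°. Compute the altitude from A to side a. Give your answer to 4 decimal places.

The third angle is ∠C = 180° − ∠B − ∠A = 39.70°.
Law of sines: b = c·sin B/sin C ≈ 18.473.
Law of sines: a = c·sin A/sin C ≈ 14.275.
Area = ½·c·b·sin A ≈ 84.22.
The altitude from A has length 2·area/a ≈ 11.8.

11.7998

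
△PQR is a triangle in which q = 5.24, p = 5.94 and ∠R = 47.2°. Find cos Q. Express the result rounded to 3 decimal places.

0.526

By the law of cosines, r² = p² + q² − 2·p·q·cos R = 20.445, so r ≈ 4.5216.
Law of cosines again: cos Q = (r² + p² − q²)/(2·r·p) ≈ 0.52630, so ∠Q ≈ 58.24°.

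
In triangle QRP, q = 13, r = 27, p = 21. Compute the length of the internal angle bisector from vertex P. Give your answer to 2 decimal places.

By the law of cosines, cos P = (q² + r² − p²) / (2·q·r) ≈ 0.65100, so ∠P ≈ 49.38°.
The bisector from P has length 2·q·r·cos(∠P/2)/(q+r) ≈ 15.945.

15.95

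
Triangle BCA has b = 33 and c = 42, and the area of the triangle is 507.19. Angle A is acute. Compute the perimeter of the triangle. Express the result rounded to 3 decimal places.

From area = ½·b·c·sin A, we get sin A = 2·area/(b·c) ≈ 0.73188.
Taking the acute solution, ∠A ≈ 47.04°.
Law of cosines then gives a ≈ 31.049.
Perimeter = 33 + 42 + 31.049 = 106.05.

perimeter ≈ 106.049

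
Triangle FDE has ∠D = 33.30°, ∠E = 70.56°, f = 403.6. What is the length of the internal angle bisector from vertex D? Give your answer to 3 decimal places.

381.043

The third angle is ∠F = 180° − ∠D − ∠E = 76.14°.
Law of sines: d = f·sin D/sin F ≈ 228.23.
Law of sines: e = f·sin E/sin F ≈ 392.
The bisector from D has length 2·e·f·cos(∠D/2)/(e+f) ≈ 381.04.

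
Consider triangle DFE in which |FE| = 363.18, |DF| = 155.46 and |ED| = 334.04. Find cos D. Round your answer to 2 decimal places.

cos D ≈ 0.04

By the law of cosines, cos D = (|ED|² + |DF|² − |FE|²) / (2·|ED|·|DF|) ≈ 0.03708, so ∠D ≈ 87.88°.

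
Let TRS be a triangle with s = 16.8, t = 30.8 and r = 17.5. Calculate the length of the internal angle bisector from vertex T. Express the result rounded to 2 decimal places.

t_T ≈ 7.55

By the law of cosines, cos T = (r² + s² − t²) / (2·r·s) ≈ -0.61250, so ∠T ≈ 2.2300 rad.
The bisector from T has length 2·r·s·cos(∠T/2)/(r+s) ≈ 7.5458.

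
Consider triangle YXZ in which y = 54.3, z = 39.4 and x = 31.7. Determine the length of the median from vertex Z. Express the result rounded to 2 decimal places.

Median from Z: ½√(2·y² + 2·x² − z²) ≈ 39.857.

m_Z ≈ 39.86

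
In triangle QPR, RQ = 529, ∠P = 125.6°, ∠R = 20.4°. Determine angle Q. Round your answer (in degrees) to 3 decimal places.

∠Q ≈ 34.000°

The third angle is ∠Q = 180° − ∠P − ∠R = 34.00°.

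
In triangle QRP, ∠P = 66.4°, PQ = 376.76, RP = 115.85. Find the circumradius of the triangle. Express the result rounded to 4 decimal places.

By the law of cosines, QR² = RP² + PQ² − 2·RP·PQ·cos P = 1.2042e+05, so QR ≈ 347.02.
Area = ½·RP·PQ·sin P ≈ 19999.
Circumradius = QR/(2 sin P) ≈ 189.34.

189.3447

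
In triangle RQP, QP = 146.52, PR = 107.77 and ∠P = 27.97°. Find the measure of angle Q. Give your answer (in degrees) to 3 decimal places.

44.554

By the law of cosines, RQ² = QP² + PR² − 2·QP·PR·cos P = 5190.4, so RQ ≈ 72.045.
Law of cosines again: cos Q = (RQ² + QP² − PR²)/(2·RQ·QP) ≈ 0.71259, so ∠Q ≈ 44.55°.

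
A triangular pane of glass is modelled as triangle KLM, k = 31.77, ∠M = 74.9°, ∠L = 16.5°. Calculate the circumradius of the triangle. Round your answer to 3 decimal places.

R ≈ 15.890

The third angle is ∠K = 180° − ∠L − ∠M = 88.60°.
Law of sines: l = k·sin L/sin K ≈ 9.0259.
Law of sines: m = k·sin M/sin K ≈ 30.682.
Circumradius = k/(2 sin K) ≈ 15.89.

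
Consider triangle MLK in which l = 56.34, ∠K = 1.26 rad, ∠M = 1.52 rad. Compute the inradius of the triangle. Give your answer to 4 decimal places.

The third angle is ∠L = π − ∠K − ∠M = 0.362 rad.
Law of sines: m = l·sin M/sin L ≈ 159.05.
Law of sines: k = l·sin K/sin L ≈ 151.63.
Area = ½·l·m·sin K ≈ 4265.9.
Semiperimeter s = (159.05+56.34+151.63)/2 = 183.51.
Inradius = area/s = 4265.9/183.51 ≈ 23.246.

r ≈ 23.2459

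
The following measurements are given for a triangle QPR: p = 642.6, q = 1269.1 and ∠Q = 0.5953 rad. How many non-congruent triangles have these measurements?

p·sin Q = 642.6·sin(0.5953 rad) ≈ 360.3.
Since q ≥ p, exactly one triangle exists.

1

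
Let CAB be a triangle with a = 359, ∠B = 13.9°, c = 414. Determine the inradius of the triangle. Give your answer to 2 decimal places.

By the law of cosines, b² = c² + a² − 2·c·a·cos B = 11730, so b ≈ 108.3.
Area = ½·c·a·sin B ≈ 17852.
Semiperimeter s = (414+359+108.3)/2 = 440.65.
Inradius = area/s = 17852/440.65 ≈ 40.513.

40.51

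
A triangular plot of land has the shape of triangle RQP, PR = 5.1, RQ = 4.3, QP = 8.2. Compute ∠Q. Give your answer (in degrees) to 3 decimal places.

∠Q ≈ 32.129°

By the law of cosines, cos Q = (RQ² + QP² − PR²) / (2·RQ·QP) ≈ 0.84685, so ∠Q ≈ 32.13°.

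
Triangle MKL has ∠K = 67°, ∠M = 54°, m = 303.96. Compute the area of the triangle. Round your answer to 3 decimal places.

area ≈ 45054.369

The third angle is ∠L = 180° − ∠M − ∠K = 59.00°.
Law of sines: k = m·sin K/sin M ≈ 345.85.
Law of sines: l = m·sin L/sin M ≈ 322.05.
Area = ½·m·k·sin L ≈ 45054.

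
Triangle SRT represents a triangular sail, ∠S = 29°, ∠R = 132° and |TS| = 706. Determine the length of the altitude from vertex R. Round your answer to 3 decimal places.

The third angle is ∠T = 180° − ∠S − ∠R = 19.00°.
Law of sines: |RT| = |TS|·sin S/sin R ≈ 460.58.
Law of sines: |SR| = |TS|·sin T/sin R ≈ 309.3.
Area = ½·|TS|·|RT|·sin T ≈ 52932.
The altitude from R has length 2·area/|TS| ≈ 149.95.

149.949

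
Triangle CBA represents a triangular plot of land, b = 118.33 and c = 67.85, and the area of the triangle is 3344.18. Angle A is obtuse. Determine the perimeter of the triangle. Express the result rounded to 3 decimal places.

From area = ½·c·b·sin A, we get sin A = 2·area/(c·b) ≈ 0.83306.
Taking the obtuse solution, ∠A ≈ 123.59°.
Law of cosines then gives a ≈ 165.8.
Perimeter = 67.85 + 118.33 + 165.8 = 351.98.

perimeter ≈ 351.976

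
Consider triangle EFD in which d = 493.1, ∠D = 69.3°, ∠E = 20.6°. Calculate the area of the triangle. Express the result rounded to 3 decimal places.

area ≈ 45726.587

The third angle is ∠F = 180° − ∠D − ∠E = 90.10°.
Law of sines: e = d·sin E/sin D ≈ 185.47.
Law of sines: f = d·sin F/sin D ≈ 527.13.
Area = ½·d·e·sin F ≈ 45727.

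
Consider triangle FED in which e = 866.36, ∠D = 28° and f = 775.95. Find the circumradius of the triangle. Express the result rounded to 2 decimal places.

By the law of cosines, d² = f² + e² − 2·f·e·cos D = 1.6555e+05, so d ≈ 406.88.
Area = ½·f·e·sin D ≈ 1.578e+05.
Circumradius = d/(2 sin D) ≈ 433.34.

433.34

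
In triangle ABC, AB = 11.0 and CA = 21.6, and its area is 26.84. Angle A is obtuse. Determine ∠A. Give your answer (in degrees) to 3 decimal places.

∠A ≈ 166.943°

From area = ½·CA·AB·sin A, we get sin A = 2·area/(CA·AB) ≈ 0.22593.
Taking the obtuse solution, ∠A ≈ 166.94°.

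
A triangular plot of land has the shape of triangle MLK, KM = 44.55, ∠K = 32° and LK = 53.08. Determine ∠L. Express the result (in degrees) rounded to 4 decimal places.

∠L ≈ 57.0541°

By the law of cosines, ML² = LK² + KM² − 2·LK·KM·cos K = 791.41, so ML ≈ 28.132.
Law of cosines again: cos L = (ML² + LK² − KM²)/(2·ML·LK) ≈ 0.54385, so ∠L ≈ 57.05°.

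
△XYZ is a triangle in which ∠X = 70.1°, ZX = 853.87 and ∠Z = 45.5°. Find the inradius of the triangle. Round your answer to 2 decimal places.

The third angle is ∠Y = 180° − ∠Z − ∠X = 64.40°.
Law of sines: YZ = ZX·sin X/sin Y ≈ 890.28.
Law of sines: XY = ZX·sin Z/sin Y ≈ 675.32.
Area = ½·ZX·YZ·sin Z ≈ 2.711e+05.
Semiperimeter s = (890.28+853.87+675.32)/2 = 1209.7.
Inradius = area/s = 2.711e+05/1209.7 ≈ 224.1.

224.10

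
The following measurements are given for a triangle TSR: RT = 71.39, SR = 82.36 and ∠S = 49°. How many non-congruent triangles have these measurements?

2

SR·sin S = 82.36·sin(49°) ≈ 62.16.
Since SR sin S < RT < SR (62.16 < 71.39 < 82.36), two triangles exist.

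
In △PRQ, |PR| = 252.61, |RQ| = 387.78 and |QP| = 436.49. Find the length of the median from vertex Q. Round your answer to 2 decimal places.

Median from Q: ½√(2·|RQ|² + 2·|QP|² − |PR|²) ≈ 393.06.

393.06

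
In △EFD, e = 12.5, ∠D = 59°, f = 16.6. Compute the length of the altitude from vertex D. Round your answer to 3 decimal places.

By the law of cosines, d² = e² + f² − 2·e·f·cos D = 218.07, so d ≈ 14.767.
Area = ½·e·f·sin D ≈ 88.931.
The altitude from D has length 2·area/d ≈ 12.044.

h_D ≈ 12.044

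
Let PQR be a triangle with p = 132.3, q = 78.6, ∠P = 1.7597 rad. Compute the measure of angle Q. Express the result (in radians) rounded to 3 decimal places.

Law of sines: sin Q = q·sin P/p ≈ 0.58354.
Since p ≥ q, only the acute value applies: ∠Q ≈ 0.6231 rad.
Then ∠R = π − ∠P − ∠Q ≈ 0.7588 rad.

∠Q ≈ 0.623 rad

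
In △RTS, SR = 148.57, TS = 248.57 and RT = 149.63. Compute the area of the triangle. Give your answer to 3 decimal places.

10236.683

Semiperimeter s = (248.57 + 148.57 + 149.63)/2 = 273.38.
Heron's formula: area = √(273.38·24.815·124.81·123.75) ≈ 10237.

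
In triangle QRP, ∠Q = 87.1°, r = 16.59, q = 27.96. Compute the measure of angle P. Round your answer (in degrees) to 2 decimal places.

56.56

Law of sines: sin R = r·sin Q/q ≈ 0.59259.
Since q ≥ r, only the acute value applies: ∠R ≈ 36.34°.
Then ∠P = 180° − ∠Q − ∠R ≈ 56.56°.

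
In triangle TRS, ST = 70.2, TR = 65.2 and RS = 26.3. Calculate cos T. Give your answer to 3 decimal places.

0.927

By the law of cosines, cos T = (ST² + TR² − RS²) / (2·ST·TR) ≈ 0.92717, so ∠T ≈ 22.00°.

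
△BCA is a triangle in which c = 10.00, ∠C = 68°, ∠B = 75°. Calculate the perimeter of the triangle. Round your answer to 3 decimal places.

26.909

The third angle is ∠A = 180° − ∠B − ∠C = 37.00°.
Law of sines: b = c·sin B/sin C ≈ 10.418.
Law of sines: a = c·sin A/sin C ≈ 6.4908.
Semiperimeter s = (10.418+10+6.4908)/2 = 13.454.
Perimeter = 10.418 + 10 + 6.4908 = 26.909.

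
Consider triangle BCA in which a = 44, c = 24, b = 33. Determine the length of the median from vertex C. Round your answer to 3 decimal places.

Median from C: ½√(2·a² + 2·b² − c²) ≈ 36.993.

m_C ≈ 36.993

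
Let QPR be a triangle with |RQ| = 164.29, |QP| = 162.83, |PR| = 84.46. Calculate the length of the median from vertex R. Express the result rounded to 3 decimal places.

102.147

Median from R: ½√(2·|PR|² + 2·|RQ|² − |QP|²) ≈ 102.15.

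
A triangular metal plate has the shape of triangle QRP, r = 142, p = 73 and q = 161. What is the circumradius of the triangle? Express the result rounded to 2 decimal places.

By the law of cosines, cos Q = (r² + p² − q²) / (2·r·p) ≈ -0.02064, so ∠Q ≈ 91.18°.
Circumradius = q/(2 sin Q) ≈ 80.517.

80.52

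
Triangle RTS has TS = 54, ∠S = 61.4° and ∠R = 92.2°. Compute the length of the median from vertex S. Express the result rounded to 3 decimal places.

m_S ≈ 34.408

The third angle is ∠T = 180° − ∠S − ∠R = 26.40°.
Law of sines: SR = TS·sin T/sin R ≈ 24.028.
Law of sines: RT = TS·sin S/sin R ≈ 47.446.
Median from S: ½√(2·TS² + 2·SR² − RT²) ≈ 34.408.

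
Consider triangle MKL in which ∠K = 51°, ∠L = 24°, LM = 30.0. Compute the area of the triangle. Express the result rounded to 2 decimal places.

The third angle is ∠M = 180° − ∠K − ∠L = 105.00°.
Law of sines: KL = LM·sin M/sin K ≈ 37.287.
Law of sines: MK = LM·sin L/sin K ≈ 15.701.
Area = ½·LM·KL·sin L ≈ 227.49.

area ≈ 227.49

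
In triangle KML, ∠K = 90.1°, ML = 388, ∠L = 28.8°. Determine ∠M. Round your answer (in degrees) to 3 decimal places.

61.100

The third angle is ∠M = 180° − ∠L − ∠K = 61.10°.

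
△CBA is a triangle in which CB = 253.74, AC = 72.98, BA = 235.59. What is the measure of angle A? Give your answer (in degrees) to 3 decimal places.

∠A ≈ 95.934°

By the law of cosines, cos A = (BA² + AC² − CB²) / (2·BA·AC) ≈ -0.10339, so ∠A ≈ 95.93°.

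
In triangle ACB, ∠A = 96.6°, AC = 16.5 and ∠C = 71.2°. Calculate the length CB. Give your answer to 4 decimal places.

77.5614

The third angle is ∠B = 180° − ∠A − ∠C = 12.20°.
Law of sines: CB = AC·sin A/sin B ≈ 77.561.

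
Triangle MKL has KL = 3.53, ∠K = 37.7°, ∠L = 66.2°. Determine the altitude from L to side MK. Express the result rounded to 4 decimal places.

The third angle is ∠M = 180° − ∠K − ∠L = 76.10°.
Law of sines: LM = KL·sin K/sin M ≈ 2.2238.
Law of sines: MK = KL·sin L/sin M ≈ 3.3272.
Area = ½·KL·LM·sin L ≈ 3.5912.
The altitude from L has length 2·area/MK ≈ 2.1587.

2.1587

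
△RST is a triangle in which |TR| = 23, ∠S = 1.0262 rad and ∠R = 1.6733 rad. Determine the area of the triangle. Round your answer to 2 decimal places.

The third angle is ∠T = π − ∠R − ∠S = 0.4421 rad.
Law of sines: |ST| = |TR|·sin R/sin S ≈ 26.749.
Law of sines: |RS| = |TR|·sin T/sin S ≈ 11.504.
Area = ½·|TR|·|ST|·sin T ≈ 131.61.

131.61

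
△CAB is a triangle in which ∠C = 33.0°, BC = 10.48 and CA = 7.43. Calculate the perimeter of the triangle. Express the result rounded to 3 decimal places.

perimeter ≈ 23.777

By the law of cosines, AB² = BC² + CA² − 2·BC·CA·cos C = 34.427, so AB ≈ 5.8674.
Semiperimeter s = (5.8674+10.48+7.43)/2 = 11.889.
Perimeter = 5.8674 + 10.48 + 7.43 = 23.777.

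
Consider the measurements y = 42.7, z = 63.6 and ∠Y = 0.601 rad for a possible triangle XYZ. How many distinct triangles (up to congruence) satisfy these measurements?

z·sin Y = 63.6·sin(0.601 rad) ≈ 35.96.
Since z sin Y < y < z (35.96 < 42.7 < 63.6), two triangles exist.

2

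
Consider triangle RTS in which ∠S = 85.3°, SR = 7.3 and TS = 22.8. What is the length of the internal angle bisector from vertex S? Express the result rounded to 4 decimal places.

By the law of cosines, RT² = TS² + SR² − 2·TS·SR·cos S = 545.85, so RT ≈ 23.364.
The bisector from S has length 2·TS·SR·cos(∠S/2)/(TS+SR) ≈ 8.1341.

8.1341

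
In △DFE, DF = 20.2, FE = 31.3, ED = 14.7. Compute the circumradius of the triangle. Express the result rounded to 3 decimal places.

By the law of cosines, cos D = (ED² + DF² − FE²) / (2·ED·DF) ≈ -0.59871, so ∠D ≈ 126.78°.
Circumradius = FE/(2 sin D) ≈ 19.539.

19.539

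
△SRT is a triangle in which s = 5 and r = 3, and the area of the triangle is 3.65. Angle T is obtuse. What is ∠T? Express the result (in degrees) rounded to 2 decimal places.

From area = ½·s·r·sin T, we get sin T = 2·area/(s·r) ≈ 0.48667.
Taking the obtuse solution, ∠T ≈ 150.88°.

150.88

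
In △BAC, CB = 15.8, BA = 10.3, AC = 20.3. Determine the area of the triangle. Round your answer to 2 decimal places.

Semiperimeter s = (20.3 + 15.8 + 10.3)/2 = 23.2.
Heron's formula: area = √(23.2·2.9·7.4·12.9) ≈ 80.141.

80.14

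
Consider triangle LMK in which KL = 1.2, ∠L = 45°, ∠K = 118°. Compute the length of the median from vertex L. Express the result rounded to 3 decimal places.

m_L ≈ 2.276

The third angle is ∠M = 180° − ∠K − ∠L = 17.00°.
Law of sines: MK = KL·sin L/sin M ≈ 2.9022.
Law of sines: LM = KL·sin K/sin M ≈ 3.6239.
Median from L: ½√(2·KL² + 2·LM² − MK²) ≈ 2.2761.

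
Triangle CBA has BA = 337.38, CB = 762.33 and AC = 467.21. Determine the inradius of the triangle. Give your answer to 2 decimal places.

Semiperimeter s = (337.38 + 467.21 + 762.33)/2 = 783.46.
Heron's formula: area = √(783.46·446.08·316.25·21.13) ≈ 48326.
Inradius = area/s = 48326/783.46 ≈ 61.683.

r ≈ 61.68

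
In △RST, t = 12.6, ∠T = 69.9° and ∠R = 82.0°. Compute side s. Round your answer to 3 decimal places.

6.320

The third angle is ∠S = 180° − ∠T − ∠R = 28.10°.
Law of sines: s = t·sin S/sin T ≈ 6.3197.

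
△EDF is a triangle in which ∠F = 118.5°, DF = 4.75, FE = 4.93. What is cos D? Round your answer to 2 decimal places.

cos D ≈ 0.85

By the law of cosines, ED² = DF² + FE² − 2·DF·FE·cos F = 69.215, so ED ≈ 8.3196.
Law of cosines again: cos D = (ED² + DF² − FE²)/(2·ED·DF) ≈ 0.85370, so ∠D ≈ 31.38°.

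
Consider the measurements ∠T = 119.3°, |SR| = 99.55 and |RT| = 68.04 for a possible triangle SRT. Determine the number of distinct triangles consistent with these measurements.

|RT|·sin T = 68.04·sin(119.3°) ≈ 59.34.
Since ∠T is not acute, a triangle exists only if |SR| > |RT|; here |SR| > |RT|, so there is exactly one triangle.

1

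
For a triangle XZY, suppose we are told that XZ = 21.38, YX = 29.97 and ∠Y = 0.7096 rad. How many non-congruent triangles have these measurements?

YX·sin Y = 29.97·sin(0.7096 rad) ≈ 19.53.
Since YX sin Y < XZ < YX (19.53 < 21.38 < 29.97), two triangles exist.

2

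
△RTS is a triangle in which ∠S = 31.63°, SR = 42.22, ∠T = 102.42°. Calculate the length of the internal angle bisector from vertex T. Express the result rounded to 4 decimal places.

The third angle is ∠R = 180° − ∠T − ∠S = 45.95°.
Law of sines: TS = SR·sin R/sin T ≈ 31.072.
Law of sines: RT = SR·sin S/sin T ≈ 22.672.
The bisector from T has length 2·RT·TS·cos(∠T/2)/(RT+TS) ≈ 16.423.

t_T ≈ 16.4233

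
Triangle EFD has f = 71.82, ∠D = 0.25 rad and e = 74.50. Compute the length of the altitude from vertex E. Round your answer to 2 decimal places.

By the law of cosines, d² = e² + f² − 2·e·f·cos D = 339.86, so d ≈ 18.435.
Area = ½·e·f·sin D ≈ 661.88.
The altitude from E has length 2·area/e ≈ 17.769.

h_E ≈ 17.77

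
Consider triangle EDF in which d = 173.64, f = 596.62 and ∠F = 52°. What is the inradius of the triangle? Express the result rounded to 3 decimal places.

r ≈ 64.537

Law of sines: sin D = d·sin F/f ≈ 0.22934.
Since f ≥ d, only the acute value applies: ∠D ≈ 13.26°.
Then ∠E = 180° − ∠F − ∠D ≈ 114.74°.
Law of sines gives e = f·sin E/sin F ≈ 687.62.
Area = ½·f·d·sin E ≈ 47044.
Semiperimeter s = (687.62+173.64+596.62)/2 = 728.94.
Inradius = area/s = 47044/728.94 ≈ 64.537.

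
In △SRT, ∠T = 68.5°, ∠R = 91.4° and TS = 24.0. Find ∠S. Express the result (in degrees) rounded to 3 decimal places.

The third angle is ∠S = 180° − ∠R − ∠T = 20.10°.

∠S ≈ 20.100°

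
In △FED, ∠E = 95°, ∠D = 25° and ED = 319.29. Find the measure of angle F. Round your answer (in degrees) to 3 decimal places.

60.000

The third angle is ∠F = 180° − ∠E − ∠D = 60.00°.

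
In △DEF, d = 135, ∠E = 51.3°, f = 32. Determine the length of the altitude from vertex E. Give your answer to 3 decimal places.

By the law of cosines, e² = f² + d² − 2·f·d·cos E = 13847, so e ≈ 117.67.
Area = ½·f·d·sin E ≈ 1685.7.
The altitude from E has length 2·area/e ≈ 28.651.

28.651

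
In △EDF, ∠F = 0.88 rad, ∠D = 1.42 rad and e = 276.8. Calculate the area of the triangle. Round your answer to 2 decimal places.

39145.84

The third angle is ∠E = π − ∠D − ∠F = 0.842 rad.
Law of sines: d = e·sin D/sin E ≈ 366.98.
Law of sines: f = e·sin F/sin E ≈ 286.09.
Area = ½·e·d·sin F ≈ 39146.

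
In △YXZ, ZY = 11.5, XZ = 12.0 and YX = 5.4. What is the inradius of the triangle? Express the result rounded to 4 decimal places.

Semiperimeter s = (12 + 11.5 + 5.4)/2 = 14.45.
Heron's formula: area = √(14.45·2.45·2.95·9.05) ≈ 30.743.
Inradius = area/s = 30.743/14.45 ≈ 2.1276.

2.1276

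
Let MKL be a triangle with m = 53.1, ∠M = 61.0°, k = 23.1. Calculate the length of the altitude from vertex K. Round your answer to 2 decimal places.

52.74

Law of sines: sin K = k·sin M/m ≈ 0.38048.
Since m ≥ k, only the acute value applies: ∠K ≈ 22.36°.
Then ∠L = 180° − ∠M − ∠K ≈ 96.64°.
Law of sines gives l = m·sin L/sin M ≈ 60.305.
Area = ½·m·k·sin L ≈ 609.2.
The altitude from K has length 2·area/k ≈ 52.744.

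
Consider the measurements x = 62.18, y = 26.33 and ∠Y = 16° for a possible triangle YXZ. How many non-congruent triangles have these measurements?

x·sin Y = 62.18·sin(16°) ≈ 17.14.
Since x sin Y < y < x (17.14 < 26.33 < 62.18), two triangles exist.

2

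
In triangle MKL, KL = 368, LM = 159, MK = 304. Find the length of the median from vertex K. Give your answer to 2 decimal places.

Median from K: ½√(2·MK² + 2·KL² − LM²) ≈ 328.02.

328.02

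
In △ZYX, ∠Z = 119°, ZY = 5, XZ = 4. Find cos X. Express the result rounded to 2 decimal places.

By the law of cosines, YX² = XZ² + ZY² − 2·XZ·ZY·cos Z = 60.392, so YX ≈ 7.7713.
Law of cosines again: cos X = (YX² + XZ² − ZY²)/(2·YX·XZ) ≈ 0.82664, so ∠X ≈ 34.24°.

cos X ≈ 0.83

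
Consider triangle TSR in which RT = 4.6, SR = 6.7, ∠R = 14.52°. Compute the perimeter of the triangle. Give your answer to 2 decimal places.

perimeter ≈ 13.83

By the law of cosines, TS² = SR² + RT² − 2·SR·RT·cos R = 6.3788, so TS ≈ 2.5256.
Semiperimeter s = (6.7+4.6+2.5256)/2 = 6.9128.
Perimeter = 6.7 + 4.6 + 2.5256 = 13.826.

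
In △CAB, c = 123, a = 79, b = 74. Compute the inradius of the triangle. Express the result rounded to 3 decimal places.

Semiperimeter s = (123 + 79 + 74)/2 = 138.
Heron's formula: area = √(138·15·59·64) ≈ 2795.8.
Inradius = area/s = 2795.8/138 ≈ 20.259.

r ≈ 20.259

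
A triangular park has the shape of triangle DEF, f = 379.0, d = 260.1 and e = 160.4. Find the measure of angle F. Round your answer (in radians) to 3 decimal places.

∠F ≈ 2.217 rad

By the law of cosines, cos F = (d² + e² − f²) / (2·d·e) ≈ -0.60236, so ∠F ≈ 2.217 rad.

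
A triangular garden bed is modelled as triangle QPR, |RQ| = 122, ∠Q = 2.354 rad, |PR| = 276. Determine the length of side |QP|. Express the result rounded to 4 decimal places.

176.0319

Law of sines: sin P = |RQ|·sin Q/|PR| ≈ 0.31325.
Since |PR| ≥ |RQ|, only the acute value applies: ∠P ≈ 0.319 rad.
Then ∠R = π − ∠Q − ∠P ≈ 0.469 rad.
Law of sines gives |QP| = |PR|·sin R/sin Q ≈ 176.03.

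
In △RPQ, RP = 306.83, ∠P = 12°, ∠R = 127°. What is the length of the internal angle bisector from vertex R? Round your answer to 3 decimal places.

65.892

The third angle is ∠Q = 180° − ∠R − ∠P = 41.00°.
Law of sines: PQ = RP·sin R/sin Q ≈ 373.51.
Law of sines: QR = RP·sin P/sin Q ≈ 97.238.
The bisector from R has length 2·QR·RP·cos(∠R/2)/(QR+RP) ≈ 65.892.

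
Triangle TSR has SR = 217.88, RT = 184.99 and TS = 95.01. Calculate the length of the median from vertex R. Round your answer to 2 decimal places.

m_R ≈ 196.44

Median from R: ½√(2·SR² + 2·RT² − TS²) ≈ 196.44.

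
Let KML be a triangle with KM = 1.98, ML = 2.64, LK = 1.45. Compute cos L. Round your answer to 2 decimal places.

By the law of cosines, cos L = (ML² + LK² − KM²) / (2·ML·LK) ≈ 0.67290, so ∠L ≈ 47.71°.

cos L ≈ 0.67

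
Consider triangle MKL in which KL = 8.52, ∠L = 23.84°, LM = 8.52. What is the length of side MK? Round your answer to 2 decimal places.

By the law of cosines, MK² = KL² + LM² − 2·KL·LM·cos L = 12.387, so MK ≈ 3.5195.

3.52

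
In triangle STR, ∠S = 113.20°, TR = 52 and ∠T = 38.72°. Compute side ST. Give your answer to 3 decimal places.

26.630

The third angle is ∠R = 180° − ∠S − ∠T = 28.08°.
Law of sines: ST = TR·sin R/sin S ≈ 26.63.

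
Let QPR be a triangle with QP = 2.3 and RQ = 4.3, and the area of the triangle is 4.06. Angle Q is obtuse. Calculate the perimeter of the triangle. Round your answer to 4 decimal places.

perimeter ≈ 12.5222

From area = ½·RQ·QP·sin Q, we get sin Q = 2·area/(RQ·QP) ≈ 0.82103.
Taking the obtuse solution, ∠Q ≈ 2.1784 rad.
Law of cosines then gives PR ≈ 5.9222.
Perimeter = 5.9222 + 4.3 + 2.3 = 12.522.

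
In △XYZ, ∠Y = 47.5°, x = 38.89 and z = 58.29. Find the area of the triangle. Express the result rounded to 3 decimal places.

Area = ½·z·x·sin Y ≈ 835.67.

835.666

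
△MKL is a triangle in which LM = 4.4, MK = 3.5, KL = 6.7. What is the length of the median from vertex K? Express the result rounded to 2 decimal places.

Median from K: ½√(2·MK² + 2·KL² − LM²) ≈ 4.8713.

m_K ≈ 4.87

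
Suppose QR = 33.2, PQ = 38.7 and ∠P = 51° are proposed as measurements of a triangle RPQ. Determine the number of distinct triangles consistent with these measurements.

2

PQ·sin P = 38.7·sin(51°) ≈ 30.08.
Since PQ sin P < QR < PQ (30.08 < 33.2 < 38.7), two triangles exist.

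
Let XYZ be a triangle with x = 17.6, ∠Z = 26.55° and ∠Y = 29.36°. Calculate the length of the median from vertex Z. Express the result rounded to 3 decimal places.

The third angle is ∠X = 180° − ∠Y − ∠Z = 124.09°.
Law of sines: y = x·sin Y/sin X ≈ 10.42.
Law of sines: z = x·sin Z/sin X ≈ 9.4992.
Median from Z: ½√(2·x² + 2·y² − z²) ≈ 13.66.

m_Z ≈ 13.660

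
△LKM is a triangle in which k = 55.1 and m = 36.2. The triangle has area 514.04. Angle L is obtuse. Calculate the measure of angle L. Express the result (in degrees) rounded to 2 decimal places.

From area = ½·k·m·sin L, we get sin L = 2·area/(k·m) ≈ 0.51543.
Taking the obtuse solution, ∠L ≈ 148.97°.

148.97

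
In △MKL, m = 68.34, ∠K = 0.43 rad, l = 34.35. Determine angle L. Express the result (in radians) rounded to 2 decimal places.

By the law of cosines, k² = l² + m² − 2·l·m·cos K = 1582.7, so k ≈ 39.783.
Law of cosines again: cos L = (m² + k² − l²)/(2·m·k) ≈ 0.93298, so ∠L ≈ 0.368 rad.

∠L ≈ 0.37 rad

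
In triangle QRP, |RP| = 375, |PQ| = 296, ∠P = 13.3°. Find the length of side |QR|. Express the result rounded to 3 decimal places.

110.432

By the law of cosines, |QR|² = |RP|² + |PQ|² − 2·|RP|·|PQ|·cos P = 12195, so |QR| ≈ 110.43.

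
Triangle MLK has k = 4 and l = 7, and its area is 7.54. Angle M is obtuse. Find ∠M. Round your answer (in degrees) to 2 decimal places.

∠M ≈ 147.41°

From area = ½·l·k·sin M, we get sin M = 2·area/(l·k) ≈ 0.53857.
Taking the obtuse solution, ∠M ≈ 147.41°.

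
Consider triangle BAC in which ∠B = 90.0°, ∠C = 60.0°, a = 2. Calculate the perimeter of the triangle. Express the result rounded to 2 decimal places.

The third angle is ∠A = 180° − ∠C − ∠B = 30.00°.
Law of sines: b = a·sin B/sin A ≈ 4.
Law of sines: c = a·sin C/sin A ≈ 3.4641.
Semiperimeter s = (4+2+3.4641)/2 = 4.7321.
Perimeter = 4 + 2 + 3.4641 = 9.4641.

9.46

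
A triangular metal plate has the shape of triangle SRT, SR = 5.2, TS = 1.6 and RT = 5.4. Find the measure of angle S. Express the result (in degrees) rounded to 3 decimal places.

By the law of cosines, cos S = (TS² + SR² − RT²) / (2·TS·SR) ≈ 0.02644, so ∠S ≈ 88.48°.

∠S ≈ 88.485°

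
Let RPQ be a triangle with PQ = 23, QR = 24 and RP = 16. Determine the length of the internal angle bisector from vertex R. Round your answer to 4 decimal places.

t_R ≈ 16.0325

By the law of cosines, cos R = (QR² + RP² − PQ²) / (2·QR·RP) ≈ 0.39453, so ∠R ≈ 66.76°.
The bisector from R has length 2·QR·RP·cos(∠R/2)/(QR+RP) ≈ 16.032.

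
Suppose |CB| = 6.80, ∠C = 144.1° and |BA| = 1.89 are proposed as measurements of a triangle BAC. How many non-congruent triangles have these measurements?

|CB|·sin C = 6.80·sin(144.1°) ≈ 3.987.
Since ∠C is not acute, a triangle exists only if |BA| > |CB|; here |BA| ≤ |CB|, so there is no triangle.

0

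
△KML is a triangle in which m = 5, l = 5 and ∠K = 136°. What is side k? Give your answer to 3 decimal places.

9.272

By the law of cosines, k² = m² + l² − 2·m·l·cos K = 85.967, so k ≈ 9.2718.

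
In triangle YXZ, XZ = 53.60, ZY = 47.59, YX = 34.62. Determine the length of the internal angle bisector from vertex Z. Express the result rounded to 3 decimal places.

By the law of cosines, cos Z = (XZ² + ZY² − YX²) / (2·XZ·ZY) ≈ 0.77215, so ∠Z ≈ 39.45°.
The bisector from Z has length 2·XZ·ZY·cos(∠Z/2)/(XZ+ZY) ≈ 47.458.

t_Z ≈ 47.458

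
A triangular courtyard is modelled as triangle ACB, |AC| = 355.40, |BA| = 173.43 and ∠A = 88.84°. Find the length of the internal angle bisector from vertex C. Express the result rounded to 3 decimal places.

t_C ≈ 363.206

By the law of cosines, |CB|² = |BA|² + |AC|² − 2·|BA|·|AC|·cos A = 1.5389e+05, so |CB| ≈ 392.29.
Law of cosines again: cos C = (|AC|² + |CB|² − |BA|²)/(2·|AC|·|CB|) ≈ 0.89701, so ∠C ≈ 26.23°.
The bisector from C has length 2·|AC|·|CB|·cos(∠C/2)/(|AC|+|CB|) ≈ 363.21.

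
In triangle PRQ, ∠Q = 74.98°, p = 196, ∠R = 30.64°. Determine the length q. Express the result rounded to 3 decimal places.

196.563

The third angle is ∠P = 180° − ∠R − ∠Q = 74.38°.
Law of sines: q = p·sin Q/sin P ≈ 196.56.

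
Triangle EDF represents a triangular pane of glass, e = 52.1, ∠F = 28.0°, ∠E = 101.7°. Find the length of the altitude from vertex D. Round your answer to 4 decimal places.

The third angle is ∠D = 180° − ∠F − ∠E = 50.30°.
Law of sines: d = e·sin D/sin E ≈ 40.936.
Law of sines: f = e·sin F/sin E ≈ 24.978.
Area = ½·e·d·sin F ≈ 500.64.
The altitude from D has length 2·area/d ≈ 24.459.

24.4595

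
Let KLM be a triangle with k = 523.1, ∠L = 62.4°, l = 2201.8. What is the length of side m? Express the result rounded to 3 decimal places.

Law of sines: sin K = k·sin L/l ≈ 0.21054.
Since l ≥ k, only the acute value applies: ∠K ≈ 12.15°.
Then ∠M = 180° − ∠L − ∠K ≈ 105.45°.
Law of sines gives m = l·sin M/sin L ≈ 2394.8.

2394.796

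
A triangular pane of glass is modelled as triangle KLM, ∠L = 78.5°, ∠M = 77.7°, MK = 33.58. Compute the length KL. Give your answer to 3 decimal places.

33.481

The third angle is ∠K = 180° − ∠L − ∠M = 23.80°.
Law of sines: KL = MK·sin M/sin L ≈ 33.481.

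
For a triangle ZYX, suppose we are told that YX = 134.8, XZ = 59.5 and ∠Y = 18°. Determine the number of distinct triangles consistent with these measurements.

2

YX·sin Y = 134.8·sin(18°) ≈ 41.66.
Since YX sin Y < XZ < YX (41.66 < 59.5 < 134.8), two triangles exist.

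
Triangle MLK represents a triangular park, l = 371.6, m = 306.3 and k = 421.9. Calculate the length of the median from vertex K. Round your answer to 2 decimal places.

Median from K: ½√(2·m² + 2·l² − k²) ≈ 267.31.

m_K ≈ 267.31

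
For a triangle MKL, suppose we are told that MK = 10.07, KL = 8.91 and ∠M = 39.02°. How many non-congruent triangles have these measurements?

2

MK·sin M = 10.07·sin(39.02°) ≈ 6.34.
Since MK sin M < KL < MK (6.34 < 8.91 < 10.07), two triangles exist.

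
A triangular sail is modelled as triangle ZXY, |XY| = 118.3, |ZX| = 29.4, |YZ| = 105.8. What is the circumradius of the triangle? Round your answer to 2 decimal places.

R ≈ 62.24

By the law of cosines, cos Z = (|YZ|² + |ZX|² − |XY|²) / (2·|YZ|·|ZX|) ≈ -0.31135, so ∠Z ≈ 108.14°.
Circumradius = |XY|/(2 sin Z) ≈ 62.244.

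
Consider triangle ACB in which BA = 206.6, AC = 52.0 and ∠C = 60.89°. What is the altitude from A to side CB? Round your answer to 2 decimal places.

45.43

Law of sines: sin B = AC·sin C/BA ≈ 0.21990.
Since BA ≥ AC, only the acute value applies: ∠B ≈ 12.70°.
Then ∠A = 180° − ∠C − ∠B ≈ 106.41°.
Law of sines gives CB = BA·sin A/sin C ≈ 226.84.
Area = ½·BA·AC·sin A ≈ 5152.9.
The altitude from A has length 2·area/CB ≈ 45.432.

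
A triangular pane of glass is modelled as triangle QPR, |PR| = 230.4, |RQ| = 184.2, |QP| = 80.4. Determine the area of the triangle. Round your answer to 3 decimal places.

Semiperimeter s = (230.4 + 184.2 + 80.4)/2 = 247.5.
Heron's formula: area = √(247.5·17.1·63.3·167.1) ≈ 6690.8.

6690.764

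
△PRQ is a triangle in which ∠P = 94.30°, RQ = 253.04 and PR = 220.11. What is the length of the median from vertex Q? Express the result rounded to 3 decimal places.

m_Q ≈ 160.895

Law of sines: sin Q = PR·sin P/RQ ≈ 0.86741.
Since RQ ≥ PR, only the acute value applies: ∠Q ≈ 60.16°.
Then ∠R = 180° − ∠P − ∠Q ≈ 25.54°.
Law of sines gives QP = RQ·sin R/sin P ≈ 109.41.
Median from Q: ½√(2·RQ² + 2·QP² − PR²) ≈ 160.9.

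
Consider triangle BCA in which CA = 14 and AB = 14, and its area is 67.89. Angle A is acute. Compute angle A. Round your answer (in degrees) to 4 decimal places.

From area = ½·CA·AB·sin A, we get sin A = 2·area/(CA·AB) ≈ 0.69276.
Taking the acute solution, ∠A ≈ 43.85°.

43.8486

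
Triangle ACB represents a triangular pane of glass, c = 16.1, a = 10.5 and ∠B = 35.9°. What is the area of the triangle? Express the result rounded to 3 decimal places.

Area = ½·a·c·sin B ≈ 49.563.

area ≈ 49.563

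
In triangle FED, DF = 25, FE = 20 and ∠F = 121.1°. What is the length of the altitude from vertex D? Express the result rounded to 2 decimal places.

By the law of cosines, ED² = DF² + FE² − 2·DF·FE·cos F = 1541.5, so ED ≈ 39.262.
Area = ½·DF·FE·sin F ≈ 214.07.
The altitude from D has length 2·area/FE ≈ 21.407.

21.41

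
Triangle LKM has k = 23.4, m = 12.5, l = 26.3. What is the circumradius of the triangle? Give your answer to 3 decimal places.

13.153

By the law of cosines, cos L = (k² + m² − l²) / (2·k·m) ≈ 0.02072, so ∠L ≈ 88.81°.
Circumradius = l/(2 sin L) ≈ 13.153.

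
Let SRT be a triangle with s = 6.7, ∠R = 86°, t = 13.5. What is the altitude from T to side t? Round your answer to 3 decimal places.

6.684

By the law of cosines, r² = t² + s² − 2·t·s·cos R = 214.52, so r ≈ 14.647.
Area = ½·t·s·sin R ≈ 45.115.
The altitude from T has length 2·area/t ≈ 6.6837.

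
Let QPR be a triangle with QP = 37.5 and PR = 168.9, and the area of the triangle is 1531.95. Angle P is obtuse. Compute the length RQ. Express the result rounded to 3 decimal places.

From area = ½·QP·PR·sin P, we get sin P = 2·area/(QP·PR) ≈ 0.48374.
Taking the obtuse solution, ∠P ≈ 151.07°.
Law of cosines then gives RQ ≈ 202.53.

202.534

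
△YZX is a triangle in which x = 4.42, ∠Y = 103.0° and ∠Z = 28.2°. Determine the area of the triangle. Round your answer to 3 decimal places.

The third angle is ∠X = 180° − ∠Y − ∠Z = 48.80°.
Law of sines: y = x·sin Y/sin X ≈ 5.7239.
Law of sines: z = x·sin Z/sin X ≈ 2.776.
Area = ½·x·y·sin Z ≈ 5.9776.

area ≈ 5.978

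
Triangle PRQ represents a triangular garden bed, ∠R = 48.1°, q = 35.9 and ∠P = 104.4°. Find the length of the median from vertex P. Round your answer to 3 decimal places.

The third angle is ∠Q = 180° − ∠P − ∠R = 27.50°.
Law of sines: p = q·sin P/sin Q ≈ 75.305.
Law of sines: r = q·sin R/sin Q ≈ 57.869.
Median from P: ½√(2·r² + 2·q² − p²) ≈ 30.018.

30.018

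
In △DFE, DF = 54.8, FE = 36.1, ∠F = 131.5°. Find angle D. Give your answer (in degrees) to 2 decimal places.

By the law of cosines, ED² = DF² + FE² − 2·DF·FE·cos F = 6927.9, so ED ≈ 83.234.
Law of cosines again: cos D = (ED² + DF² − FE²)/(2·ED·DF) ≈ 0.94577, so ∠D ≈ 18.96°.

∠D ≈ 18.96°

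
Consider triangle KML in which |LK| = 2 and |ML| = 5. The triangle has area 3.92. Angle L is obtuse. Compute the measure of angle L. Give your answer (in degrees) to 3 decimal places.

∠L ≈ 128.372°

From area = ½·|ML|·|LK|·sin L, we get sin L = 2·area/(|ML|·|LK|) ≈ 0.78400.
Taking the obtuse solution, ∠L ≈ 128.37°.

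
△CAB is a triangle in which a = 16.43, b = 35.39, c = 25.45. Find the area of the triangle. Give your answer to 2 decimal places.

Semiperimeter s = (25.45 + 16.43 + 35.39)/2 = 38.635.
Heron's formula: area = √(38.635·13.185·22.205·3.245) ≈ 191.59.

area ≈ 191.59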